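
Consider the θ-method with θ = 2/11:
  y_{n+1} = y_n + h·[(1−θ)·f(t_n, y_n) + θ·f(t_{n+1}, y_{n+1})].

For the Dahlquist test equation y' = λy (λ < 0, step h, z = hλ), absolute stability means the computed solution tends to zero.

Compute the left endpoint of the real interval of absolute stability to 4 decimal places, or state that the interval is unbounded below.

left endpoint -3.1429.

With y'=λy (z=hλ):
  y_{n+1} = y_n + z·[9/11·y_n + 2/11·y_{n+1}] ⇒ (1 − 2/11z)y_{n+1} = (1 + 9/11z)y_n
  so R(z) = (1 + 9/11z)/(1 − 2/11z).

Find x<0 with |R(x)|<1.
x=-1: |R|=0.1538
R=−1: 1+9/11x = −1+2/11x ⇒ -7/11x=2 ⇒ x=2/(-7/11)=-3.1429
Confirm numerically:
  x=-2.647: |R|=0.78698 <1
  x=-2.252: |R|=0.59778 <1
  x=-1.758: |R|=0.33219 <1
  x=-1.689: |R|=0.29218 <1
  x=-3.447: |R|=1.11898 >1
  x=-3.267: |R|=1.04956 >1
  x=-3.248: |R|=1.04207 >1
Stable set (-3.1429, 0).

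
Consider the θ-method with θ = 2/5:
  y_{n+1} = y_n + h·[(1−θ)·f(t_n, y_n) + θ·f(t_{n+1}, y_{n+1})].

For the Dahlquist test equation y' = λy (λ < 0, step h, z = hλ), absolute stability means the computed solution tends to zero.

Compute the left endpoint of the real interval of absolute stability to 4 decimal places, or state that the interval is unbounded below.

left endpoint -10.0000.

Test eqn y'=λy, z=hλ:
  y_{n+1} = y_n + z·[3/5·y_n + 2/5·y_{n+1}] ⇒ (1 − 2/5z)y_{n+1} = (1 + 3/5z)y_n
  R(z) = (1 + 3/5z)/(1 − 2/5z).

Boundary: |R(x)|=1, x<0.
x=-0.41: |R|=0.6478
R=−1: 1+3/5x = −1+2/5x ⇒ -1/5x=2 ⇒ x=2/(-1/5)=-10.0000
Confirm numerically:
  x=-8.782: |R|=0.94602 <1
  x=-7.526: |R|=0.87662 <1
  x=-6.883: |R|=0.83390 <1
  x=-5.844: |R|=0.75096 <1
  x=-10.541: |R|=1.02074 >1
  x=-10.420: |R|=1.01625 >1
  x=-10.110: |R|=1.00436 >1
Interval (-10.0000, 0).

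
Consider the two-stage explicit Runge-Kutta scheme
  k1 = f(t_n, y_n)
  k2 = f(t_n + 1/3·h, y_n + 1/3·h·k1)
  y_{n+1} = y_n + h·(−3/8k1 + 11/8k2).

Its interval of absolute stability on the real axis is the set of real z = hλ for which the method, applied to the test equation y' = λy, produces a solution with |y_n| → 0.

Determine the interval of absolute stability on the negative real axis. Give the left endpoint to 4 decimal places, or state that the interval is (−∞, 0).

Set f=λy, z=hλ:
  k1=λy_n ⇒ h·k1=z·y_n;  k2=λ(1+1/3z)y_n ⇒ h·k2=z(1+1/3z)y_n
  y_{n+1}/y_n = 1 − 3/8z + 11/8z(1+1/3z) = 1 + z + 11/24z²
  Hence R(z) = 1 + z + 11/24z².

Need |R(x)|<1, x<0.
x=-1.01: |R|=0.4575
R=1: x+11/24x²=0 ⇒ x=−24/11=-2.1818; min R=1−1/(4·11/24)=0.4545>−1
Confirm numerically:
  x=-2.040: |R|=0.86740 <1
  x=-1.204: |R|=0.46041 <1
  x=-1.177: |R|=0.45794 <1
  x=-0.979: |R|=0.46029 <1
  x=-2.525: |R|=1.39716 >1
  x=-2.473: |R|=1.33004 >1
  x=-2.293: |R|=1.11685 >1
Interval (-2.1818, 0).

(-2.1818, 0).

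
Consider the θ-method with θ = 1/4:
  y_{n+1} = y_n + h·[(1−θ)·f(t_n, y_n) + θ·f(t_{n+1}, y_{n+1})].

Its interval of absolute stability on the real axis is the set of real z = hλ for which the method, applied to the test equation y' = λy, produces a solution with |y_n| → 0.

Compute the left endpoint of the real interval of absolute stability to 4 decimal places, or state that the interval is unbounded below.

left endpoint -4.0000.

On y'=λy, z=hλ:
  y_{n+1} = y_n + z·[3/4·y_n + 1/4·y_{n+1}] ⇒ (1 − 1/4z)y_{n+1} = (1 + 3/4z)y_n
  so R(z) = (1 + 3/4z)/(1 − 1/4z).

Need |R(x)|<1, x<0.
x=-0.84: |R|=0.3058
R=−1: 1+3/4x = −1+1/4x ⇒ -1/2x=2 ⇒ x=2/(-1/2)=-4.0000
Confirm numerically:
  x=-3.827: |R|=0.95579 <1
  x=-3.186: |R|=0.77345 <1
  x=-2.190: |R|=0.41519 <1
  x=-1.762: |R|=0.22319 <1
  x=-4.479: |R|=1.11299 >1
  x=-4.387: |R|=1.09229 >1
Interval (-4.0000, 0).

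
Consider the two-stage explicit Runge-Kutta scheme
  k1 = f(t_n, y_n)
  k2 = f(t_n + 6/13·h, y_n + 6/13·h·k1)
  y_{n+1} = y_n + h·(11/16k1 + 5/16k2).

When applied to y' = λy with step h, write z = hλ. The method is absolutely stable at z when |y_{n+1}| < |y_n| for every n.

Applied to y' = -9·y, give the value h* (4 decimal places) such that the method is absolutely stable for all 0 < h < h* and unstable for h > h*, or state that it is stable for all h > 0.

With y'=λy (z=hλ):
  k1=λy_n ⇒ h·k1=z·y_n;  k2=λ(1+6/13z)y_n ⇒ h·k2=z(1+6/13z)y_n
  y_{n+1}/y_n = 1 + 11/16z + 5/16z(1+6/13z) = 1 + z + 15/104z²
  so R(z) = 1 + z + 15/104z².

Need |R(x)|<1, x<0.
x=-0.96: |R|=0.1729
R=1: x+15/104x²=0 ⇒ x=−104/15=-6.9333; min R=1−1/(4·15/104)=-0.7333>−1
Confirm numerically:
  x=-6.589: |R|=0.67277 <1
  x=-6.168: |R|=0.31915 <1
  x=-5.358: |R|=0.21740 <1
  x=-5.259: |R|=0.27000 <1
  x=-7.464: |R|=1.57128 >1
  x=-7.365: |R|=1.45854 >1
  x=-7.071: |R|=1.14040 >1
So |R|<1 on (-6.9333, 0).

(-6.9333,0); λ=-9 ⇒ h* = (104/15)/9 = 0.7704.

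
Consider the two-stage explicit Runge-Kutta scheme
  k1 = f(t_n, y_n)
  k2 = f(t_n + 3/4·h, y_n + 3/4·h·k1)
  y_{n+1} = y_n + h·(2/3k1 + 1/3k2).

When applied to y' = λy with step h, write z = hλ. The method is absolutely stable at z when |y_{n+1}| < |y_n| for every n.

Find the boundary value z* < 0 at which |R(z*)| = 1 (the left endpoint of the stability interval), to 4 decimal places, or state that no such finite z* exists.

z* = -4.0000.

Set f=λy, z=hλ:
  k1=λy_n ⇒ h·k1=z·y_n;  k2=λ(1+3/4z)y_n ⇒ h·k2=z(1+3/4z)y_n
  y_{n+1}/y_n = 1 + 2/3z + 1/3z(1+3/4z) = 1 + z + 1/4z²
  R(z) = 1 + z + 1/4z².

Solve |R(x)|<1 on ℝ⁻.
x=-1.7: |R|=0.0225
R=1: x+1/4x²=0 ⇒ x=−4=-4.0000; min R=1−1/(4·1/4)=0.0000>−1
Confirm numerically:
  x=-3.251: |R|=0.39125 <1
  x=-2.952: |R|=0.22658 <1
  x=-2.597: |R|=0.08910 <1
  x=-4.217: |R|=1.22877 >1
  x=-4.205: |R|=1.21551 >1
Stable set (-4.0000, 0).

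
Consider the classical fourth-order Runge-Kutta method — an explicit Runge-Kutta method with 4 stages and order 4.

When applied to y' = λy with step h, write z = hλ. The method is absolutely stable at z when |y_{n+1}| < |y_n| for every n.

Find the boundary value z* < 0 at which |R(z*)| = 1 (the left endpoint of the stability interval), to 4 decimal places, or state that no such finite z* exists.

With y'=λy (z=hλ):
  order 4, 4-stage ⇒ R(z)=1+z+z^2/2+z^3/6+z^4/24
  (e.g. R(-0.48)=0.61898, |R|=0.61898)

Find x<0 with |R(x)|<1.
x=-0.48: |R|=0.6190
|R(-3.03)|=1.4361 |R(-2.65)|=0.8145 |R(-0.81)|=0.4474
Bisect:
  x_lo=-3.6503 |R|=3.3033  x_hi=-0.2629 |R|=0.7688
  mid=-1.95662 |R|=0.31980 →hi
  mid=-2.80345 |R|=1.02773 →lo
  mid=-2.38004 |R|=0.54224 →hi
  mid=-2.59174 |R|=0.74531 →hi
  mid=-2.69760 |R|=0.87564 →hi
  mid=-2.75053 |R|=0.94883 →hi
  mid=-2.77699 |R|=0.98755 →hi
  mid=-2.79022 |R|=1.00746 →lo
  mid=-2.78361 |R|=0.99746 →hi
  ...
  [-2.78547,-2.78526] ⇒ x*=-2.7853
Stable set (-2.7853, 0).

z* = -2.7853.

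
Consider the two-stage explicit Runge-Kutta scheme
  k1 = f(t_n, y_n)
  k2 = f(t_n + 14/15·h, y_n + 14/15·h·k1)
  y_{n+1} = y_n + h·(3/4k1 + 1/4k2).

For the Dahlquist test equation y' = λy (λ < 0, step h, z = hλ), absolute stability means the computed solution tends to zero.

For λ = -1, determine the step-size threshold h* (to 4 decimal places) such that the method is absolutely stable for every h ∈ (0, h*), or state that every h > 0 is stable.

(-4.2857,0); λ=-1 ⇒ h* = (30/7)/1 = 4.2857.

With y'=λy (z=hλ):
  k1=λy_n ⇒ h·k1=z·y_n;  k2=λ(1+14/15z)y_n ⇒ h·k2=z(1+14/15z)y_n
  y_{n+1}/y_n = 1 + 3/4z + 1/4z(1+14/15z) = 1 + z + 7/30z²
  so R(z) = 1 + z + 7/30z².

Find x<0 with |R(x)|<1.
x=-1.69: |R|=0.0236
R=1: x+7/30x²=0 ⇒ x=−30/7=-4.2857; min R=1−1/(4·7/30)=-0.0714>−1
Confirm numerically:
  x=-2.564: |R|=0.03004 <1
  x=-2.244: |R|=0.06904 <1
  x=-2.032: |R|=0.06856 <1
  x=-4.780: |R|=1.55129 >1
  x=-4.728: |R|=1.48793 >1
  x=-4.591: |R|=1.32703 >1
Stable set (-4.2857, 0).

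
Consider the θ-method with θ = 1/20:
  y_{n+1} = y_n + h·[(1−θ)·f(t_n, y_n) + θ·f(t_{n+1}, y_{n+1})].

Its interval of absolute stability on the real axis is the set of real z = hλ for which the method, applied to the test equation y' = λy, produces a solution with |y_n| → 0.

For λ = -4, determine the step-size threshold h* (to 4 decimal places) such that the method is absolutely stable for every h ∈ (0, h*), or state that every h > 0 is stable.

(-2.2222,0); λ=-4 ⇒ h* = (20/9)/4 = 0.5556.

On y'=λy, z=hλ:
  y_{n+1} = y_n + z·[19/20·y_n + 1/20·y_{n+1}] ⇒ (1 − 1/20z)y_{n+1} = (1 + 19/20z)y_n
  ⇒ R(z) = (1 + 19/20z)/(1 − 1/20z).

Solve |R(x)|<1 on ℝ⁻.
x=-0.41: |R|=0.5982
R=−1: 1+19/20x = −1+1/20x ⇒ -9/10x=2 ⇒ x=2/(-9/10)=-2.2222
Confirm numerically:
  x=-2.117: |R|=0.91436 <1
  x=-1.899: |R|=0.73433 <1
  x=-1.384: |R|=0.29443 <1
  x=-1.376: |R|=0.28743 <1
  x=-2.714: |R|=1.38972 >1
  x=-2.485: |R|=1.21036 >1
  x=-2.448: |R|=1.18104 >1
Interval (-2.2222, 0).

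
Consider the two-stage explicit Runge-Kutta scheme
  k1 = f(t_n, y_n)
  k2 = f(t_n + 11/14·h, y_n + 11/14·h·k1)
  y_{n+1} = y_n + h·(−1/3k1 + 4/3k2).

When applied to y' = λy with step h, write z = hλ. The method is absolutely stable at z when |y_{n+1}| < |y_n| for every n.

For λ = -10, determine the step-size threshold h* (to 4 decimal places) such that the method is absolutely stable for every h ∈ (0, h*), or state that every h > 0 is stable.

With y'=λy (z=hλ):
  k1=λy_n ⇒ h·k1=z·y_n;  k2=λ(1+11/14z)y_n ⇒ h·k2=z(1+11/14z)y_n
  y_{n+1}/y_n = 1 − 1/3z + 4/3z(1+11/14z) = 1 + z + 22/21z²
  ⇒ R(z) = 1 + z + 22/21z².

Solve |R(x)|<1 on ℝ⁻.
x=-1.61: |R|=2.1055
R=1: x+22/21x²=0 ⇒ x=−21/22=-0.9545; min R=1−1/(4·22/21)=0.7614>−1
Confirm numerically:
  x=-0.925: |R|=0.97137 <1
  x=-0.784: |R|=0.85993 <1
  x=-0.643: |R|=0.79014 <1
  x=-1.554: |R|=1.97591 >1
  x=-1.044: |R|=1.09784 >1
Interval (-0.9545, 0).

(-0.9545,0); λ=-10 ⇒ h* = (21/22)/10 = 0.0955.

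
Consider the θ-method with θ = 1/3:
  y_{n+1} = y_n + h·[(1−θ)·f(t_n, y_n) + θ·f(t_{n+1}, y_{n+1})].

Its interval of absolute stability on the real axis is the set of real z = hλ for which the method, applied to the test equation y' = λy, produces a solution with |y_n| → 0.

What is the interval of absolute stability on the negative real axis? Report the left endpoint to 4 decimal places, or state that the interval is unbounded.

Test eqn y'=λy, z=hλ:
  y_{n+1} = y_n + z·[2/3·y_n + 1/3·y_{n+1}] ⇒ (1 − 1/3z)y_{n+1} = (1 + 2/3z)y_n
  ⇒ R(z) = (1 + 2/3z)/(1 − 1/3z).

Find x<0 with |R(x)|<1.
x=-1.76: |R|=0.1092
R=−1: 1+2/3x = −1+1/3x ⇒ -1/3x=2 ⇒ x=2/(-1/3)=-6.0000
Confirm numerically:
  x=-4.822: |R|=0.84940 <1
  x=-4.673: |R|=0.82706 <1
  x=-3.939: |R|=0.70298 <1
  x=-2.976: |R|=0.49398 <1
  x=-6.575: |R|=1.06005 >1
  x=-6.022: |R|=1.00244 >1
Interval (-6.0000, 0).

(-6.0000, 0).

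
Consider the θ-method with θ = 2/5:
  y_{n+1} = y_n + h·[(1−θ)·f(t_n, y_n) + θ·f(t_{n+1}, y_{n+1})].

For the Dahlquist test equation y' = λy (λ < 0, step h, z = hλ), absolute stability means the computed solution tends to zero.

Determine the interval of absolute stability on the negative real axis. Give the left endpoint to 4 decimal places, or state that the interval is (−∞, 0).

(-10.0000, 0).

On y'=λy, z=hλ:
  y_{n+1} = y_n + z·[3/5·y_n + 2/5·y_{n+1}] ⇒ (1 − 2/5z)y_{n+1} = (1 + 3/5z)y_n
  ⇒ R(z) = (1 + 3/5z)/(1 − 2/5z).

Solve |R(x)|<1 on ℝ⁻.
x=-0.72: |R|=0.4410
R=−1: 1+3/5x = −1+2/5x ⇒ -1/5x=2 ⇒ x=2/(-1/5)=-10.0000
Confirm numerically:
  x=-9.754: |R|=0.98996 <1
  x=-9.347: |R|=0.97244 <1
  x=-9.161: |R|=0.96403 <1
  x=-5.284: |R|=0.69707 <1
  x=-10.411: |R|=1.01592 >1
  x=-10.154: |R|=1.00609 >1
Interval (-10.0000, 0).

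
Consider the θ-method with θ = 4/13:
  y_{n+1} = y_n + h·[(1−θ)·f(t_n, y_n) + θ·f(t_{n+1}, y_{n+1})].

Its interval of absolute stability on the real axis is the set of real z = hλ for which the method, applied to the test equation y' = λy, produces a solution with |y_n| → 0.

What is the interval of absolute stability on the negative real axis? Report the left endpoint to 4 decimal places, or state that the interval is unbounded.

On y'=λy, z=hλ:
  y_{n+1} = y_n + z·[9/13·y_n + 4/13·y_{n+1}] ⇒ (1 − 4/13z)y_{n+1} = (1 + 9/13z)y_n
  R(z) = (1 + 9/13z)/(1 − 4/13z).

Find x<0 with |R(x)|<1.
x=-0.72: |R|=0.4106
R=−1: 1+9/13x = −1+4/13x ⇒ -5/13x=2 ⇒ x=2/(-5/13)=-5.2000
Confirm numerically:
  x=-4.674: |R|=0.91702 <1
  x=-4.134: |R|=0.81954 <1
  x=-2.796: |R|=0.50298 <1
  x=-2.086: |R|=0.27052 <1
  x=-5.562: |R|=1.05135 >1
  x=-5.337: |R|=1.01994 >1
Stable set (-5.2000, 0).

(-5.2000, 0).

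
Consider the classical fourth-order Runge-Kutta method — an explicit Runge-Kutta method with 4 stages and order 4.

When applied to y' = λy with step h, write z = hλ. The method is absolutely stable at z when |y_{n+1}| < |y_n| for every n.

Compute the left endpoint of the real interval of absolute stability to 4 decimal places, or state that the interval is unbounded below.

left endpoint -2.7853.

With y'=λy (z=hλ):
  order 4, 4-stage ⇒ R(z)=1+z+z^2/2+z^3/6+z^4/24
  (e.g. R(-1.79)=0.28392, |R|=0.28392)

Solve |R(x)|<1 on ℝ⁻.
x=-1.79: |R|=0.2839
|R(-2.93)|=1.2410 |R(-2.82)|=1.0536 |R(-2.55)|=0.6995
Bisect:
  x_lo=-3.6153 |R|=3.1623  x_hi=-0.3058 |R|=0.7366
  mid=-1.96053 |R|=0.32095 →hi
  mid=-2.78789 |R|=1.00393 →lo
  mid=-2.37421 |R|=0.53764 →hi
  mid=-2.58105 |R|=0.73327 →hi
  mid=-2.68447 |R|=0.85833 →hi
  mid=-2.73618 |R|=0.92845 →hi
  mid=-2.76204 |R|=0.96550 →hi
  mid=-2.77497 |R|=0.98454 →hi
  mid=-2.78143 |R|=0.99419 →hi
  mid=-2.78466 |R|=0.99905 →hi
  ...
  [-2.78547,-2.78527] ⇒ x*=-2.7853
So |R|<1 on (-2.7853, 0).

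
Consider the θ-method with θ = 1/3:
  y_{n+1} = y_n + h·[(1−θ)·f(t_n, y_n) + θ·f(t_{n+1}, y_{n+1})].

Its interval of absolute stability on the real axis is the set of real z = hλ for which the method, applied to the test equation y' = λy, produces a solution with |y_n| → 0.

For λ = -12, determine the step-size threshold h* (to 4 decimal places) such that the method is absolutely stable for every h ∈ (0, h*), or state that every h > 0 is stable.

(-6.0000,0); λ=-12 ⇒ h* = (6)/12 = 0.5000.

Test eqn y'=λy, z=hλ:
  y_{n+1} = y_n + z·[2/3·y_n + 1/3·y_{n+1}] ⇒ (1 − 1/3z)y_{n+1} = (1 + 2/3z)y_n
  Hence R(z) = (1 + 2/3z)/(1 − 1/3z).

Need |R(x)|<1, x<0.
x=-1.76: |R|=0.1092
R=−1: 1+2/3x = −1+1/3x ⇒ -1/3x=2 ⇒ x=2/(-1/3)=-6.0000
Confirm numerically:
  x=-5.243: |R|=0.90816 <1
  x=-4.505: |R|=0.80080 <1
  x=-4.504: |R|=0.80064 <1
  x=-6.410: |R|=1.04357 >1
  x=-6.078: |R|=1.00859 >1
  x=-6.066: |R|=1.00728 >1
Interval (-6.0000, 0).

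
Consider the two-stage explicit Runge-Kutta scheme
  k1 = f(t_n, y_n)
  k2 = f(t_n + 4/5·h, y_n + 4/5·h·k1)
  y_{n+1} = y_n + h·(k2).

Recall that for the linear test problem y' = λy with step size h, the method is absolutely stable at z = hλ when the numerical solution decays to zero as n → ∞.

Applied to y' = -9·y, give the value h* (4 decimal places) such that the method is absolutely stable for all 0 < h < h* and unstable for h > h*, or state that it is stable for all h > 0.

With y'=λy (z=hλ):
  k1=λy_n ⇒ h·k1=z·y_n;  k2=λ(1+4/5z)y_n ⇒ h·k2=z(1+4/5z)y_n
  y_{n+1}/y_n = 1 + z(1+4/5z) = 1 + z + 4/5z²
  so R(z) = 1 + z + 4/5z².

Need |R(x)|<1, x<0.
x=-0.51: |R|=0.6981
R=1: x+4/5x²=0 ⇒ x=−5/4=-1.2500; min R=1−1/(4·4/5)=0.6875>−1
Confirm numerically:
  x=-0.966: |R|=0.78052 <1
  x=-0.850: |R|=0.72800 <1
  x=-0.765: |R|=0.70318 <1
  x=-1.528: |R|=1.33983 >1
  x=-1.518: |R|=1.32546 >1
  x=-1.343: |R|=1.09992 >1
So |R|<1 on (-1.2500, 0).

(-1.2500,0); λ=-9 ⇒ h* = (5/4)/9 = 0.1389.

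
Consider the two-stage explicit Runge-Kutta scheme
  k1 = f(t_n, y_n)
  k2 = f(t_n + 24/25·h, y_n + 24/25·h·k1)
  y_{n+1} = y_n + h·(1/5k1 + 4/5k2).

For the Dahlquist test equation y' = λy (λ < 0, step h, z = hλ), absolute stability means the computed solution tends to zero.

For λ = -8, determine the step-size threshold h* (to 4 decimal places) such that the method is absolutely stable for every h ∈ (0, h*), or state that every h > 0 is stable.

(-1.3021,0); λ=-8 ⇒ h* = (125/96)/8 = 0.1628.

On y'=λy, z=hλ:
  k1=λy_n ⇒ h·k1=z·y_n;  k2=λ(1+24/25z)y_n ⇒ h·k2=z(1+24/25z)y_n
  y_{n+1}/y_n = 1 + 1/5z + 4/5z(1+24/25z) = 1 + z + 96/125z²
  ⇒ R(z) = 1 + z + 96/125z².

Need |R(x)|<1, x<0.
x=-1.28: |R|=0.9783
R=1: x+96/125x²=0 ⇒ x=−125/96=-1.3021; min R=1−1/(4·96/125)=0.6745>−1
Confirm numerically:
  x=-1.131: |R|=0.85140 <1
  x=-1.094: |R|=0.82517 <1
  x=-0.981: |R|=0.75809 <1
  x=-0.834: |R|=0.70019 <1
  x=-1.587: |R|=1.34726 >1
  x=-1.439: |R|=1.15131 >1
Stable set (-1.3021, 0).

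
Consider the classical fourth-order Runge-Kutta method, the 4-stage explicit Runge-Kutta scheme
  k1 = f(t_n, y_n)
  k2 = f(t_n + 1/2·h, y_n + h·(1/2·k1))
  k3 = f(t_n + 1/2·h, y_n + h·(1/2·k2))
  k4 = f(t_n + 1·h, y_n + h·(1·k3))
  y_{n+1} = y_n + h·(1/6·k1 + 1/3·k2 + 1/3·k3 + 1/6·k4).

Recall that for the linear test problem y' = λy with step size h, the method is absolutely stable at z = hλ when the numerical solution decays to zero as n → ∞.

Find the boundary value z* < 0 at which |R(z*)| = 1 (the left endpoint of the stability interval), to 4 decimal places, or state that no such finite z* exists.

z* = -2.7853.

On y'=λy, z=hλ:
  order 4, 4-stage ⇒ R(z)=1+z+z^2/2+z^3/6+z^4/24
  (e.g. R(-0.75)=0.47412, |R|=0.47412)

Boundary: |R(x)|=1, x<0.
x=-0.75: |R|=0.4741
|R(-2.95)|=1.2781 |R(-1.37)|=0.2867 |R(-1.11)|=0.3414
Bisect:
  x_lo=-3.2867 |R|=2.0593  x_hi=-0.3372 |R|=0.7138
  mid=-1.81194 |R|=0.28727 →hi
  mid=-2.54933 |R|=0.69875 →hi
  mid=-2.91802 |R|=1.21926 →lo
  mid=-2.73368 |R|=0.92493 →hi
  mid=-2.82585 |R|=1.06289 →lo
  mid=-2.77976 |R|=0.99169 →hi
  mid=-2.80281 |R|=1.02673 →lo
  mid=-2.79128 |R|=1.00907 →lo
  ...
  [-2.78534,-2.78516] ⇒ x*=-2.7853
Interval (-2.7853, 0).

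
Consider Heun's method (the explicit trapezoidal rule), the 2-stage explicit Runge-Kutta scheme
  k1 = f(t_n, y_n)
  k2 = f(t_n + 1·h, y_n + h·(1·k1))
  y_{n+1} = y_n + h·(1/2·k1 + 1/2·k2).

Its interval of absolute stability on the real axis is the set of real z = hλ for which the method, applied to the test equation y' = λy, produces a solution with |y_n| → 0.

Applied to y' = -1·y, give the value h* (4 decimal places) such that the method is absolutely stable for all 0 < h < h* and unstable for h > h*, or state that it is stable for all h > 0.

With y'=λy (z=hλ):
  order 2, 2-stage ⇒ R(z)=1+z+z^2/2
  (e.g. R(-1.23)=0.52645, |R|=0.52645)

Need |R(x)|<1, x<0.
x=-1.23: |R|=0.5264
|R(-1.09)|=0.5040 |R(-0.92)|=0.5032 |R(-0.79)|=0.5221
Bisect:
  x_lo=-2.8194 |R|=2.1551  x_hi=-0.3059 |R|=0.7409
  mid=-1.56266 |R|=0.65829 →hi
  mid=-2.19103 |R|=1.20928 →lo
  mid=-1.87684 |R|=0.88443 →hi
  mid=-2.03394 |R|=1.03451 →lo
  mid=-1.95539 |R|=0.95639 →hi
  mid=-1.99466 |R|=0.99468 →hi
  mid=-2.01430 |R|=1.01440 →lo
  ...
  [-2.00003,-1.99988] ⇒ x*=-2.0000
Interval (-2.0000, 0).

(-2.0000,0); λ=-1 ⇒ h* = 2.0000.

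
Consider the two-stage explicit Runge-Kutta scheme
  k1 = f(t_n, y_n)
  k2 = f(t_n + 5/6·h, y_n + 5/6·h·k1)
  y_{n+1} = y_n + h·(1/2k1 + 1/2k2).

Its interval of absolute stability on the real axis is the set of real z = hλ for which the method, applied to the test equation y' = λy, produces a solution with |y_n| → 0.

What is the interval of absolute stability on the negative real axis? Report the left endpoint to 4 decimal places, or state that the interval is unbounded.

With y'=λy (z=hλ):
  k1=λy_n ⇒ h·k1=z·y_n;  k2=λ(1+5/6z)y_n ⇒ h·k2=z(1+5/6z)y_n
  y_{n+1}/y_n = 1 + 1/2z + 1/2z(1+5/6z) = 1 + z + 5/12z²
  R(z) = 1 + z + 5/12z².

Find x<0 with |R(x)|<1.
x=-1.58: |R|=0.4602
R=1: x+5/12x²=0 ⇒ x=−12/5=-2.4000; min R=1−1/(4·5/12)=0.4000>−1
Confirm numerically:
  x=-1.859: |R|=0.58095 <1
  x=-1.827: |R|=0.56380 <1
  x=-1.312: |R|=0.40523 <1
  x=-1.006: |R|=0.41568 <1
  x=-2.859: |R|=1.54678 >1
  x=-2.722: |R|=1.36520 >1
Interval (-2.4000, 0).

z∈(-2.4000,0).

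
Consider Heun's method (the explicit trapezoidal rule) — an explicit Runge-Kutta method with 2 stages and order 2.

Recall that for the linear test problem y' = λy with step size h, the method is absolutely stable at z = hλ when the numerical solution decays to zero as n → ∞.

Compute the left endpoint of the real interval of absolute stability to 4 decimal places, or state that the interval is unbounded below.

z* = -2.0000.

On y'=λy, z=hλ:
  order 2, 2-stage ⇒ R(z)=1+z+z^2/2
  (e.g. R(-0.49)=0.63005, |R|=0.63005)

Need |R(x)|<1, x<0.
x=-0.49: |R|=0.6300
|R(-2.07)|=1.0724 |R(-1.41)|=0.5840 |R(-0.72)|=0.5392
Bisect:
  x_lo=-2.4473 |R|=1.5474  x_hi=-0.1777 |R|=0.8381
  mid=-1.31253 |R|=0.54884 →hi
  mid=-1.87992 |R|=0.88713 →hi
  mid=-2.16362 |R|=1.17701 →lo
  mid=-2.02177 |R|=1.02201 →lo
  mid=-1.95085 |R|=0.95205 →hi
  mid=-1.98631 |R|=0.98640 →hi
  mid=-2.00404 |R|=1.00405 →lo
  mid=-1.99517 |R|=0.99519 →hi
  mid=-1.99961 |R|=0.99961 →hi
  ...
  [-2.00002,-1.99988] ⇒ x*=-2.0000
Interval (-2.0000, 0).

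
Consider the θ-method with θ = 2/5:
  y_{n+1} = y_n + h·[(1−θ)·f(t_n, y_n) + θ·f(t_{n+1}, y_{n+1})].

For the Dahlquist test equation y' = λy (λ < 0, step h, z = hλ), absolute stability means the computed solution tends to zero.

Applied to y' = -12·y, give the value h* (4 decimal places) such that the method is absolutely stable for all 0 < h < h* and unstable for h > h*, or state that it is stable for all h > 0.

(-10.0000,0); λ=-12 ⇒ h* = (10)/12 = 0.8333.

Set f=λy, z=hλ:
  y_{n+1} = y_n + z·[3/5·y_n + 2/5·y_{n+1}] ⇒ (1 − 2/5z)y_{n+1} = (1 + 3/5z)y_n
  Hence R(z) = (1 + 3/5z)/(1 − 2/5z).

Need |R(x)|<1, x<0.
x=-1.61: |R|=0.0207
R=−1: 1+3/5x = −1+2/5x ⇒ -1/5x=2 ⇒ x=2/(-1/5)=-10.0000
Confirm numerically:
  x=-8.094: |R|=0.91004 <1
  x=-7.816: |R|=0.89415 <1
  x=-7.790: |R|=0.89261 <1
  x=-4.711: |R|=0.63327 <1
  x=-10.304: |R|=1.01187 >1
  x=-10.274: |R|=1.01072 >1
  x=-10.049: |R|=1.00195 >1
So |R|<1 on (-10.0000, 0).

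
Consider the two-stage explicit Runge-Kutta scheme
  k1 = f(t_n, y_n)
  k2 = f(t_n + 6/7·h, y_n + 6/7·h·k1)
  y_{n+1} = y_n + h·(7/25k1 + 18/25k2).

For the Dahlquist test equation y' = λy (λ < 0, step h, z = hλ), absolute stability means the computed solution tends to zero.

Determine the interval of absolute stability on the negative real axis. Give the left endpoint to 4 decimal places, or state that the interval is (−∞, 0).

With y'=λy (z=hλ):
  k1=λy_n ⇒ h·k1=z·y_n;  k2=λ(1+6/7z)y_n ⇒ h·k2=z(1+6/7z)y_n
  y_{n+1}/y_n = 1 + 7/25z + 18/25z(1+6/7z) = 1 + z + 108/175z²
  R(z) = 1 + z + 108/175z².

Find x<0 with |R(x)|<1.
x=-0.63: |R|=0.6149
R=1: x+108/175x²=0 ⇒ x=−175/108=-1.6204; min R=1−1/(4·108/175)=0.5949>−1
Confirm numerically:
  x=-1.286: |R|=0.73463 <1
  x=-1.014: |R|=0.62054 <1
  x=-0.751: |R|=0.59707 <1
  x=-1.815: |R|=1.21801 >1
  x=-1.711: |R|=1.09570 >1
Stable set (-1.6204, 0).

(-1.6204, 0).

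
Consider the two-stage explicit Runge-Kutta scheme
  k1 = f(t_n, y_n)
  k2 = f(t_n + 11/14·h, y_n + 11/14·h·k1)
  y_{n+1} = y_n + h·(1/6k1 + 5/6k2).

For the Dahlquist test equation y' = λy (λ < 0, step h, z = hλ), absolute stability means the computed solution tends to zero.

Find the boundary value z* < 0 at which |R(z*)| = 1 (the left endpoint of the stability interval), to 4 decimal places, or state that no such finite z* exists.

On y'=λy, z=hλ:
  k1=λy_n ⇒ h·k1=z·y_n;  k2=λ(1+11/14z)y_n ⇒ h·k2=z(1+11/14z)y_n
  y_{n+1}/y_n = 1 + 1/6z + 5/6z(1+11/14z) = 1 + z + 55/84z²
  R(z) = 1 + z + 55/84z².

Solve |R(x)|<1 on ℝ⁻.
x=-0.46: |R|=0.6785
R=1: x+55/84x²=0 ⇒ x=−84/55=-1.5273; min R=1−1/(4·55/84)=0.6182>−1
Confirm numerically:
  x=-1.276: |R|=0.79007 <1
  x=-1.071: |R|=0.68004 <1
  x=-0.866: |R|=0.62504 <1
  x=-0.803: |R|=0.61920 <1
  x=-2.108: |R|=1.80154 >1
  x=-1.573: |R|=1.04710 >1
So |R|<1 on (-1.5273, 0).

left endpoint -1.5273.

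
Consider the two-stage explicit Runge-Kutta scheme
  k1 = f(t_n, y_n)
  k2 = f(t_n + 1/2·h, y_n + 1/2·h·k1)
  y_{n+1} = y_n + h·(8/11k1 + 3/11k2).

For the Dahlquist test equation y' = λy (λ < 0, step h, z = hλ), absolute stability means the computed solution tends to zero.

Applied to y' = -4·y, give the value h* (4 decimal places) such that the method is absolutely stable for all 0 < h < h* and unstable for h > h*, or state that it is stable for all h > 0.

(-7.3333,0); λ=-4 ⇒ h* = (22/3)/4 = 1.8333.

With y'=λy (z=hλ):
  k1=λy_n ⇒ h·k1=z·y_n;  k2=λ(1+1/2z)y_n ⇒ h·k2=z(1+1/2z)y_n
  y_{n+1}/y_n = 1 + 8/11z + 3/11z(1+1/2z) = 1 + z + 3/22z²
  R(z) = 1 + z + 3/22z².

Need |R(x)|<1, x<0.
x=-1.78: |R|=0.3479
R=1: x+3/22x²=0 ⇒ x=−22/3=-7.3333; min R=1−1/(4·3/22)=-0.8333>−1
Confirm numerically:
  x=-7.077: |R|=0.75263 <1
  x=-6.264: |R|=0.08659 <1
  x=-3.395: |R|=0.82327 <1
  x=-7.720: |R|=1.40705 >1
  x=-7.667: |R|=1.34885 >1
  x=-7.607: |R|=1.28388 >1
So |R|<1 on (-7.3333, 0).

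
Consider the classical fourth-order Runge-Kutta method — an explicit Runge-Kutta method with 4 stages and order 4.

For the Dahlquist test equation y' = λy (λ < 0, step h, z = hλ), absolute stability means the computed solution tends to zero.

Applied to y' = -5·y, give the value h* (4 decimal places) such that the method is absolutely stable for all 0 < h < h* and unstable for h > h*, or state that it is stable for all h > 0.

Test eqn y'=λy, z=hλ:
  order 4, 4-stage ⇒ R(z)=1+z+z^2/2+z^3/6+z^4/24
  (e.g. R(-0.74)=0.47876, |R|=0.47876)

Boundary: |R(x)|=1, x<0.
x=-0.74: |R|=0.4788
|R(-1.82)|=0.2886 |R(-0.79)|=0.4561 |R(-0.5)|=0.6068
Bisect:
  x_lo=-3.1875 |R|=1.7962  x_hi=-0.1154 |R|=0.8910
  mid=-1.65146 |R|=0.27145 →hi
  mid=-2.41948 |R|=0.57473 →hi
  mid=-2.80348 |R|=1.02777 →lo
  mid=-2.61148 |R|=0.76804 →hi
  mid=-2.70748 |R|=0.88888 →hi
  mid=-2.75548 |R|=0.95598 →hi
  mid=-2.77948 |R|=0.99127 →hi
  mid=-2.79148 |R|=1.00937 →lo
  mid=-2.78548 |R|=1.00028 →lo
  ...
  [-2.78529,-2.78511] ⇒ x*=-2.7853
Interval (-2.7853, 0).

(-2.7853,0); λ=-5 ⇒ h* = 0.5571.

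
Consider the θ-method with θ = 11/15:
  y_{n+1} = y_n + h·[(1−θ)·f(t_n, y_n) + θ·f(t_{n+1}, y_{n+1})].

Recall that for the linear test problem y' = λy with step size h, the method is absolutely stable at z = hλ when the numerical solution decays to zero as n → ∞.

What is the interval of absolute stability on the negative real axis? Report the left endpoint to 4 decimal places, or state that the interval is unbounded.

Test eqn y'=λy, z=hλ:
  y_{n+1} = y_n + z·[4/15·y_n + 11/15·y_{n+1}] ⇒ (1 − 11/15z)y_{n+1} = (1 + 4/15z)y_n
  ⇒ R(z) = (1 + 4/15z)/(1 − 11/15z).

Boundary: |R(x)|=1, x<0.
x=-0.83: |R|=0.4840
x=-2: |R|=0.1892
x=-10: |R|=0.2000
x=-100: |R|=0.3453
θ=11/15≥1/2 ⇒ |1+4/15x|<|1−11/15x| ∀x<0 ⇒ unbounded interval.

(−∞, 0) — no finite endpoint.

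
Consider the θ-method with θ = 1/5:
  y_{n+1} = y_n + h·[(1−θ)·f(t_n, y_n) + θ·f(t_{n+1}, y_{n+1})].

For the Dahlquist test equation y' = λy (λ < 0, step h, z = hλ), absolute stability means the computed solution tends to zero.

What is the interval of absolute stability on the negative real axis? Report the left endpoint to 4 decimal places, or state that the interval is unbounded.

(-3.3333, 0).

Set f=λy, z=hλ:
  y_{n+1} = y_n + z·[4/5·y_n + 1/5·y_{n+1}] ⇒ (1 − 1/5z)y_{n+1} = (1 + 4/5z)y_n
  R(z) = (1 + 4/5z)/(1 − 1/5z).

Solve |R(x)|<1 on ℝ⁻.
x=-0.6: |R|=0.4643
R=−1: 1+4/5x = −1+1/5x ⇒ -3/5x=2 ⇒ x=2/(-3/5)=-3.3333
Confirm numerically:
  x=-2.793: |R|=0.79199 <1
  x=-2.456: |R|=0.64700 <1
  x=-1.924: |R|=0.38937 <1
  x=-3.918: |R|=1.19668 >1
  x=-3.899: |R|=1.19070 >1
  x=-3.451: |R|=1.04177 >1
Interval (-3.3333, 0).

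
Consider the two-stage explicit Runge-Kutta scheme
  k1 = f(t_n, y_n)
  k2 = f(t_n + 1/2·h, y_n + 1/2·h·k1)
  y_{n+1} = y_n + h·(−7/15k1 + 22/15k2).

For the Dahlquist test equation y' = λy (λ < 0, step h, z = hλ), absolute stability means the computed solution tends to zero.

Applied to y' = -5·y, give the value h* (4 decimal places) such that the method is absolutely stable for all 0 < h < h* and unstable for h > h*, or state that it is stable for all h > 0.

(-1.3636,0); λ=-5 ⇒ h* = (15/11)/5 = 0.2727.

Test eqn y'=λy, z=hλ:
  k1=λy_n ⇒ h·k1=z·y_n;  k2=λ(1+1/2z)y_n ⇒ h·k2=z(1+1/2z)y_n
  y_{n+1}/y_n = 1 − 7/15z + 22/15z(1+1/2z) = 1 + z + 11/15z²
  Hence R(z) = 1 + z + 11/15z².

Solve |R(x)|<1 on ℝ⁻.
x=-1.5: |R|=1.1500
R=1: x+11/15x²=0 ⇒ x=−15/11=-1.3636; min R=1−1/(4·11/15)=0.6591>−1
Confirm numerically:
  x=-1.318: |R|=0.95589 <1
  x=-1.254: |R|=0.89918 <1
  x=-0.656: |R|=0.65958 <1
  x=-1.845: |R|=1.65129 >1
  x=-1.421: |R|=1.05978 >1
  x=-1.387: |R|=1.02376 >1
Interval (-1.3636, 0).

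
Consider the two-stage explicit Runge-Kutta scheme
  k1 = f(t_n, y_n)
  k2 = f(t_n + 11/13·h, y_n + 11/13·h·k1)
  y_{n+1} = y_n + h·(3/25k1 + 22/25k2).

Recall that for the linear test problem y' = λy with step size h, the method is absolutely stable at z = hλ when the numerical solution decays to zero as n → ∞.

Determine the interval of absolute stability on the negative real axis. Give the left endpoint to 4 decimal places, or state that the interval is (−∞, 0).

With y'=λy (z=hλ):
  k1=λy_n ⇒ h·k1=z·y_n;  k2=λ(1+11/13z)y_n ⇒ h·k2=z(1+11/13z)y_n
  y_{n+1}/y_n = 1 + 3/25z + 22/25z(1+11/13z) = 1 + z + 242/325z²
  Hence R(z) = 1 + z + 242/325z².

Need |R(x)|<1, x<0.
x=-1.24: |R|=0.9049
R=1: x+242/325x²=0 ⇒ x=−325/242=-1.3430; min R=1−1/(4·242/325)=0.6643>−1
Confirm numerically:
  x=-1.065: |R|=0.77956 <1
  x=-0.987: |R|=0.73838 <1
  x=-0.539: |R|=0.67733 <1
  x=-1.904: |R|=1.79539 >1
  x=-1.386: |R|=1.04440 >1
Interval (-1.3430, 0).

(-1.3430, 0).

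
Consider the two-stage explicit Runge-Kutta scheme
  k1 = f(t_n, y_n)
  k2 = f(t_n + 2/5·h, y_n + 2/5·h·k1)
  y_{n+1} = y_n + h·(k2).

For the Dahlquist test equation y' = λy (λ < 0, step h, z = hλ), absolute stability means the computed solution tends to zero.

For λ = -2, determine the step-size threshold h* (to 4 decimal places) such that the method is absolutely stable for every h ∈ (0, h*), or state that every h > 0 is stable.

Set f=λy, z=hλ:
  k1=λy_n ⇒ h·k1=z·y_n;  k2=λ(1+2/5z)y_n ⇒ h·k2=z(1+2/5z)y_n
  y_{n+1}/y_n = 1 + z(1+2/5z) = 1 + z + 2/5z²
  ⇒ R(z) = 1 + z + 2/5z².

Find x<0 with |R(x)|<1.
x=-0.75: |R|=0.4750
R=1: x+2/5x²=0 ⇒ x=−5/2=-2.5000; min R=1−1/(4·2/5)=0.3750>−1
Confirm numerically:
  x=-2.421: |R|=0.92350 <1
  x=-1.868: |R|=0.52777 <1
  x=-1.216: |R|=0.37546 <1
  x=-1.020: |R|=0.39616 <1
  x=-2.717: |R|=1.23584 >1
  x=-2.600: |R|=1.10400 >1
Stable set (-2.5000, 0).

(-2.5000,0); λ=-2 ⇒ h* = (5/2)/2 = 1.2500.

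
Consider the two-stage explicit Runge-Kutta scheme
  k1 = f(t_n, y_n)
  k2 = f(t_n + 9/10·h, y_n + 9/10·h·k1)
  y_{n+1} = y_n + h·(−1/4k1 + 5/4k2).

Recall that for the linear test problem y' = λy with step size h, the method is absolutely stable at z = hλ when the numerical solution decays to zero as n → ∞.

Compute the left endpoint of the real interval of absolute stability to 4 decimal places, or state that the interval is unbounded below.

Test eqn y'=λy, z=hλ:
  k1=λy_n ⇒ h·k1=z·y_n;  k2=λ(1+9/10z)y_n ⇒ h·k2=z(1+9/10z)y_n
  y_{n+1}/y_n = 1 − 1/4z + 5/4z(1+9/10z) = 1 + z + 9/8z²
  R(z) = 1 + z + 9/8z².

Find x<0 with |R(x)|<1.
x=-1.04: |R|=1.1768
R=1: x+9/8x²=0 ⇒ x=−8/9=-0.8889; min R=1−1/(4·9/8)=0.7778>−1
Confirm numerically:
  x=-0.770: |R|=0.89701 <1
  x=-0.733: |R|=0.87145 <1
  x=-0.615: |R|=0.81050 <1
  x=-1.310: |R|=1.62061 >1
  x=-1.057: |R|=1.19991 >1
  x=-0.964: |R|=1.08146 >1
Interval (-0.8889, 0).

z* = -0.8889.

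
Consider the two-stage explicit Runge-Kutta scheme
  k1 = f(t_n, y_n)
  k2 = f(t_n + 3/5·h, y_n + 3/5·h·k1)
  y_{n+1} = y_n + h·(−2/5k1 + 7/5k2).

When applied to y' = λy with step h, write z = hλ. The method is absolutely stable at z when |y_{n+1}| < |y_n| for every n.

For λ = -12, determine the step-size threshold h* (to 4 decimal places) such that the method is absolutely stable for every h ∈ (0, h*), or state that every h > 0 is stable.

On y'=λy, z=hλ:
  k1=λy_n ⇒ h·k1=z·y_n;  k2=λ(1+3/5z)y_n ⇒ h·k2=z(1+3/5z)y_n
  y_{n+1}/y_n = 1 − 2/5z + 7/5z(1+3/5z) = 1 + z + 21/25z²
  R(z) = 1 + z + 21/25z².

Boundary: |R(x)|=1, x<0.
x=-1.63: |R|=1.6018
R=1: x+21/25x²=0 ⇒ x=−25/21=-1.1905; min R=1−1/(4·21/25)=0.7024>−1
Confirm numerically:
  x=-1.112: |R|=0.92670 <1
  x=-1.107: |R|=0.92238 <1
  x=-0.843: |R|=0.75395 <1
  x=-0.688: |R|=0.70961 <1
  x=-1.739: |R|=1.80126 >1
  x=-1.515: |R|=1.41299 >1
  x=-1.480: |R|=1.35994 >1
Interval (-1.1905, 0).

(-1.1905,0); λ=-12 ⇒ h* = (25/21)/12 = 0.0992.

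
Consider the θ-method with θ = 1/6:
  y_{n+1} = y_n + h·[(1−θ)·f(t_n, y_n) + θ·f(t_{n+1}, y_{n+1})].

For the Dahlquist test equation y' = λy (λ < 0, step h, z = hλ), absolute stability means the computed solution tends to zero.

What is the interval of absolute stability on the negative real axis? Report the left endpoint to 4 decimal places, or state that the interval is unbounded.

(-3.0000, 0).

Set f=λy, z=hλ:
  y_{n+1} = y_n + z·[5/6·y_n + 1/6·y_{n+1}] ⇒ (1 − 1/6z)y_{n+1} = (1 + 5/6z)y_n
  Hence R(z) = (1 + 5/6z)/(1 − 1/6z).

Solve |R(x)|<1 on ℝ⁻.
x=-1.64: |R|=0.2880
R=−1: 1+5/6x = −1+1/6x ⇒ -2/3x=2 ⇒ x=2/(-2/3)=-3.0000
Confirm numerically:
  x=-2.669: |R|=0.84727 <1
  x=-2.141: |R|=0.57794 <1
  x=-2.026: |R|=0.51458 <1
  x=-3.582: |R|=1.24296 >1
  x=-3.522: |R|=1.21928 >1
  x=-3.291: |R|=1.12528 >1
So |R|<1 on (-3.0000, 0).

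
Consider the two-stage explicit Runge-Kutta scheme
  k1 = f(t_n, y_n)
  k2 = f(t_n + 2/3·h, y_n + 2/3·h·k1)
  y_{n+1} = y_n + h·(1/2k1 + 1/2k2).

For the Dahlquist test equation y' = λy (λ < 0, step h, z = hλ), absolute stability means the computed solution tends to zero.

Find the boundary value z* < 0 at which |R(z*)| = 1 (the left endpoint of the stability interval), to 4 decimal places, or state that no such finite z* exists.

On y'=λy, z=hλ:
  k1=λy_n ⇒ h·k1=z·y_n;  k2=λ(1+2/3z)y_n ⇒ h·k2=z(1+2/3z)y_n
  y_{n+1}/y_n = 1 + 1/2z + 1/2z(1+2/3z) = 1 + z + 1/3z²
  so R(z) = 1 + z + 1/3z².

Find x<0 with |R(x)|<1.
x=-0.8: |R|=0.4133
R=1: x+1/3x²=0 ⇒ x=−3=-3.0000; min R=1−1/(4·1/3)=0.2500>−1
Confirm numerically:
  x=-2.796: |R|=0.80987 <1
  x=-2.762: |R|=0.78088 <1
  x=-1.200: |R|=0.28000 <1
  x=-3.289: |R|=1.31684 >1
  x=-3.214: |R|=1.22927 >1
Stable set (-3.0000, 0).

left endpoint -3.0000.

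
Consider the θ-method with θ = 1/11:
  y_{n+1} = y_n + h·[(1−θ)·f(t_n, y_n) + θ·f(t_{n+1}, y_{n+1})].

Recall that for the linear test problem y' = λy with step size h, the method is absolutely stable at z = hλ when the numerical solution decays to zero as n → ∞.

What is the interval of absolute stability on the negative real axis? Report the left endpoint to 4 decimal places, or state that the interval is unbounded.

Test eqn y'=λy, z=hλ:
  y_{n+1} = y_n + z·[10/11·y_n + 1/11·y_{n+1}] ⇒ (1 − 1/11z)y_{n+1} = (1 + 10/11z)y_n
  R(z) = (1 + 10/11z)/(1 − 1/11z).

Find x<0 with |R(x)|<1.
x=-0.49: |R|=0.5309
R=−1: 1+10/11x = −1+1/11x ⇒ -9/11x=2 ⇒ x=2/(-9/11)=-2.4444
Confirm numerically:
  x=-1.632: |R|=0.42115 <1
  x=-1.275: |R|=0.14257 <1
  x=-1.223: |R|=0.10063 <1
  x=-2.935: |R|=1.31683 >1
  x=-2.521: |R|=1.05096 >1
So |R|<1 on (-2.4444, 0).

z∈(-2.4444,0).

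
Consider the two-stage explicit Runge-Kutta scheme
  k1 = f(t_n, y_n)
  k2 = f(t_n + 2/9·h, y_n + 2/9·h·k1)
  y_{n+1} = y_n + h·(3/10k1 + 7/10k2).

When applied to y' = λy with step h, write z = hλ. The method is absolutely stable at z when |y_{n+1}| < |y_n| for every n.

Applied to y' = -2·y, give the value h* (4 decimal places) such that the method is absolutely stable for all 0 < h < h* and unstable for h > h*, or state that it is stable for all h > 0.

On y'=λy, z=hλ:
  k1=λy_n ⇒ h·k1=z·y_n;  k2=λ(1+2/9z)y_n ⇒ h·k2=z(1+2/9z)y_n
  y_{n+1}/y_n = 1 + 3/10z + 7/10z(1+2/9z) = 1 + z + 7/45z²
  ⇒ R(z) = 1 + z + 7/45z².

Solve |R(x)|<1 on ℝ⁻.
x=-0.63: |R|=0.4317
R=1: x+7/45x²=0 ⇒ x=−45/7=-6.4286; min R=1−1/(4·7/45)=-0.6071>−1
Confirm numerically:
  x=-5.635: |R|=0.30439 <1
  x=-5.556: |R|=0.24587 <1
  x=-3.886: |R|=0.53696 <1
  x=-6.659: |R|=1.23869 >1
  x=-6.531: |R|=1.10406 >1
Stable set (-6.4286, 0).

(-6.4286,0); λ=-2 ⇒ h* = (45/7)/2 = 3.2143.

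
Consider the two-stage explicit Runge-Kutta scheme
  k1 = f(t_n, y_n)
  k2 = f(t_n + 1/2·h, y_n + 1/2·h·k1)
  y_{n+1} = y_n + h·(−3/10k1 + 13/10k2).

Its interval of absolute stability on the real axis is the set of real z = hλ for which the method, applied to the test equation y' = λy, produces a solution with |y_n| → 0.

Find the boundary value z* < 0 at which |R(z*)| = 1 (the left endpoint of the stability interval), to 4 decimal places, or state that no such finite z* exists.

Test eqn y'=λy, z=hλ:
  k1=λy_n ⇒ h·k1=z·y_n;  k2=λ(1+1/2z)y_n ⇒ h·k2=z(1+1/2z)y_n
  y_{n+1}/y_n = 1 − 3/10z + 13/10z(1+1/2z) = 1 + z + 13/20z²
  ⇒ R(z) = 1 + z + 13/20z².

Boundary: |R(x)|=1, x<0.
x=-1.04: |R|=0.6630
R=1: x+13/20x²=0 ⇒ x=−20/13=-1.5385; min R=1−1/(4·13/20)=0.6154>−1
Confirm numerically:
  x=-1.503: |R|=0.96536 <1
  x=-1.284: |R|=0.78763 <1
  x=-1.019: |R|=0.65593 <1
  x=-0.626: |R|=0.62872 <1
  x=-2.086: |R|=1.74241 >1
  x=-1.949: |R|=1.52009 >1
  x=-1.849: |R|=1.37322 >1
So |R|<1 on (-1.5385, 0).

z* = -1.5385.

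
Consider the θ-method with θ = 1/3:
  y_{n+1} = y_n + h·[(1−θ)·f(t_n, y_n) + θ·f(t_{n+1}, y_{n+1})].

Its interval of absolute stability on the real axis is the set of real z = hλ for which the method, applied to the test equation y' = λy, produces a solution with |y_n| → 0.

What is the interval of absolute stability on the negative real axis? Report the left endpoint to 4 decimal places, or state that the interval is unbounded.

(-6.0000, 0).

On y'=λy, z=hλ:
  y_{n+1} = y_n + z·[2/3·y_n + 1/3·y_{n+1}] ⇒ (1 − 1/3z)y_{n+1} = (1 + 2/3z)y_n
  so R(z) = (1 + 2/3z)/(1 − 1/3z).

Find x<0 with |R(x)|<1.
x=-0.79: |R|=0.3747
R=−1: 1+2/3x = −1+1/3x ⇒ -1/3x=2 ⇒ x=2/(-1/3)=-6.0000
Confirm numerically:
  x=-5.927: |R|=0.99182 <1
  x=-5.849: |R|=0.98294 <1
  x=-4.052: |R|=0.72377 <1
  x=-3.040: |R|=0.50993 <1
  x=-6.122: |R|=1.01337 >1
  x=-6.100: |R|=1.01099 >1
  x=-6.090: |R|=1.00990 >1
Stable set (-6.0000, 0).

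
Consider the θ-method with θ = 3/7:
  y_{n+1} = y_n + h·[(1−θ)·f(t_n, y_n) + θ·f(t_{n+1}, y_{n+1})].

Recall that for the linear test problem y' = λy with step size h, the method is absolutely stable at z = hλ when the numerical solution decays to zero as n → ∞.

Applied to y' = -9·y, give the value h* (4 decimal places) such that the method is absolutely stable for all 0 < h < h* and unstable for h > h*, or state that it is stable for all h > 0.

(-14.0000,0); λ=-9 ⇒ h* = (14)/9 = 1.5556.

With y'=λy (z=hλ):
  y_{n+1} = y_n + z·[4/7·y_n + 3/7·y_{n+1}] ⇒ (1 − 3/7z)y_{n+1} = (1 + 4/7z)y_n
  Hence R(z) = (1 + 4/7z)/(1 − 3/7z).

Find x<0 with |R(x)|<1.
x=-1.1: |R|=0.2524
R=−1: 1+4/7x = −1+3/7x ⇒ -1/7x=2 ⇒ x=2/(-1/7)=-14.0000
Confirm numerically:
  x=-11.978: |R|=0.95290 <1
  x=-9.815: |R|=0.88517 <1
  x=-6.111: |R|=0.68859 <1
  x=-14.307: |R|=1.00615 >1
  x=-14.304: |R|=1.00609 >1
  x=-14.067: |R|=1.00136 >1
Stable set (-14.0000, 0).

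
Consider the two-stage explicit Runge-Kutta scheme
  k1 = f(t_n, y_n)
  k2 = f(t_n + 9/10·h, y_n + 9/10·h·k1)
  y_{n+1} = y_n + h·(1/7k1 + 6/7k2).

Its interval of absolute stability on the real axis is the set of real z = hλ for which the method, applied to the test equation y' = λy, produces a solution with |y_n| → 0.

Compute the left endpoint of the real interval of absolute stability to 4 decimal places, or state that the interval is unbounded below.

z* = -1.2963.

With y'=λy (z=hλ):
  k1=λy_n ⇒ h·k1=z·y_n;  k2=λ(1+9/10z)y_n ⇒ h·k2=z(1+9/10z)y_n
  y_{n+1}/y_n = 1 + 1/7z + 6/7z(1+9/10z) = 1 + z + 27/35z²
  ⇒ R(z) = 1 + z + 27/35z².

Solve |R(x)|<1 on ℝ⁻.
x=-0.73: |R|=0.6811
R=1: x+27/35x²=0 ⇒ x=−35/27=-1.2963; min R=1−1/(4·27/35)=0.6759>−1
Confirm numerically:
  x=-1.262: |R|=0.96661 <1
  x=-0.801: |R|=0.69395 <1
  x=-0.779: |R|=0.68913 <1
  x=-0.683: |R|=0.67686 <1
  x=-1.493: |R|=1.22655 >1
  x=-1.433: |R|=1.15112 >1
Interval (-1.2963, 0).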